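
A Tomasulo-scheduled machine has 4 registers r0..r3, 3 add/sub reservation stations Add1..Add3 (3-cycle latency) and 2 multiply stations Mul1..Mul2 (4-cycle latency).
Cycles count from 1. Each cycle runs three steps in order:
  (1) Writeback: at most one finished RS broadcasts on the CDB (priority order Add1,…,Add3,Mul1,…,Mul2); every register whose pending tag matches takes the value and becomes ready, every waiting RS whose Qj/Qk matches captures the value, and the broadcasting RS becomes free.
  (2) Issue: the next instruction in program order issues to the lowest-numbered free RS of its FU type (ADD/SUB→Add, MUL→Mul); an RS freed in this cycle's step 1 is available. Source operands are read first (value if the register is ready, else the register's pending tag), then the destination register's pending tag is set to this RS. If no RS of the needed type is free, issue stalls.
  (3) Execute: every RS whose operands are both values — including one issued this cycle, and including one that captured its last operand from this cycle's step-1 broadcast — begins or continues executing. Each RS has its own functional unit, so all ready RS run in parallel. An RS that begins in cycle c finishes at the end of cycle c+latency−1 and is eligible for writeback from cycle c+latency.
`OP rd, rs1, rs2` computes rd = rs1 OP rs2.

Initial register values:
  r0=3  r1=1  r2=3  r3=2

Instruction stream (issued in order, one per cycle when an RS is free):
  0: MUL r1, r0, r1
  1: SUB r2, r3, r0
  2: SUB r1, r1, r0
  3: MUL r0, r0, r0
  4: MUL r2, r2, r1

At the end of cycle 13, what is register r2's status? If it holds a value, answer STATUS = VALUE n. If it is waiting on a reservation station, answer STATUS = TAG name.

cycle 1: issue MUL r1<-Mul1 // r0:3,r1:Mul1,r2:3,r3:2
cycle 2: issue SUB r2<-Add1 // r0:3,r1:Mul1,r2:Add1,r3:2
cycle 3: issue SUB r1<-Add2 // r0:3,r1:Add2,r2:Add1,r3:2
cycle 4: issue MUL r0<-Mul2 // r0:Mul2,r1:Add2,r2:Add1,r3:2
cycle 5: CDB Add1=-1; stall // r0:Mul2,r1:Add2,r2:-1,r3:2
cycle 6: CDB Mul1=3; issue MUL r2<-Mul1 // r0:Mul2,r1:Add2,r2:Mul1,r3:2
cycle 7: - // r0:Mul2,r1:Add2,r2:Mul1,r3:2
cycle 8: CDB Mul2=9 // r0:9,r1:Add2,r2:Mul1,r3:2
cycle 9: CDB Add2=0 // r0:9,r1:0,r2:Mul1,r3:2
cycle 10: - // r0:9,r1:0,r2:Mul1,r3:2
cycle 11: - // r0:9,r1:0,r2:Mul1,r3:2
cycle 12: - // r0:9,r1:0,r2:Mul1,r3:2
cycle 13: CDB Mul1=0 // r0:9,r1:0,r2:0,r3:2

STATUS = VALUE 0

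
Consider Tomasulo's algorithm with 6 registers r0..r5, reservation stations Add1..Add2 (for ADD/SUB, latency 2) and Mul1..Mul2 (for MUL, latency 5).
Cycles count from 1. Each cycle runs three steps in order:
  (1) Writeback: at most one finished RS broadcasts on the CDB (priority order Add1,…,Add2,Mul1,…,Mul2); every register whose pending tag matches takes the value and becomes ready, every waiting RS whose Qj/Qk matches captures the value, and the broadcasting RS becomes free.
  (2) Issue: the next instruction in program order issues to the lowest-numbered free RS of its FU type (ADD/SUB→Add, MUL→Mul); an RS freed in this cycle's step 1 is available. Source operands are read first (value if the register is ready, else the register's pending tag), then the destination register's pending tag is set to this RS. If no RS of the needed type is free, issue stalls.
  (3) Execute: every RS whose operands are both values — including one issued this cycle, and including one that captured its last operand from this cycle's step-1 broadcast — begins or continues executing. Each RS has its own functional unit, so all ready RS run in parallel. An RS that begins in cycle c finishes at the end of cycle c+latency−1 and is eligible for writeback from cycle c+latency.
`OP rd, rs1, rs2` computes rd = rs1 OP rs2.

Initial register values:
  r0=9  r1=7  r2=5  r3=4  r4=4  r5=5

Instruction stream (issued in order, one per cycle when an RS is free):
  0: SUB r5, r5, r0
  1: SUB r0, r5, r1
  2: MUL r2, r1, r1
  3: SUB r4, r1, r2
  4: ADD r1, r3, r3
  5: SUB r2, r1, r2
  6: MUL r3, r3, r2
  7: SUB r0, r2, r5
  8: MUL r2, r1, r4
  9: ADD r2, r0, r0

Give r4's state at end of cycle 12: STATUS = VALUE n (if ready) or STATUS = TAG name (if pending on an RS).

c1: issue SUB r5<-Add1 | r0:9,r1:7,r2:5,r3:4,r4:4,r5:Add1
c2: issue SUB r0<-Add2 | r0:Add2,r1:7,r2:5,r3:4,r4:4,r5:Add1
c3: CDB Add1=-4; issue MUL r2<-Mul1 | r0:Add2,r1:7,r2:Mul1,r3:4,r4:4,r5:-4
c4: issue SUB r4<-Add1 | r0:Add2,r1:7,r2:Mul1,r3:4,r4:Add1,r5:-4
c5: CDB Add2=-11; issue ADD r1<-Add2 | r0:-11,r1:Add2,r2:Mul1,r3:4,r4:Add1,r5:-4
c6: stall | r0:-11,r1:Add2,r2:Mul1,r3:4,r4:Add1,r5:-4
c7: CDB Add2=8; issue SUB r2<-Add2 | r0:-11,r1:8,r2:Add2,r3:4,r4:Add1,r5:-4
c8: CDB Mul1=49; issue MUL r3<-Mul1 | r0:-11,r1:8,r2:Add2,r3:Mul1,r4:Add1,r5:-4
c9: stall | r0:-11,r1:8,r2:Add2,r3:Mul1,r4:Add1,r5:-4
c10: CDB Add1=-42; issue SUB r0<-Add1 | r0:Add1,r1:8,r2:Add2,r3:Mul1,r4:-42,r5:-4
c11: CDB Add2=-41; issue MUL r2<-Mul2 | r0:Add1,r1:8,r2:Mul2,r3:Mul1,r4:-42,r5:-4
c12: issue ADD r2<-Add2 | r0:Add1,r1:8,r2:Add2,r3:Mul1,r4:-42,r5:-4

STATUS = VALUE -42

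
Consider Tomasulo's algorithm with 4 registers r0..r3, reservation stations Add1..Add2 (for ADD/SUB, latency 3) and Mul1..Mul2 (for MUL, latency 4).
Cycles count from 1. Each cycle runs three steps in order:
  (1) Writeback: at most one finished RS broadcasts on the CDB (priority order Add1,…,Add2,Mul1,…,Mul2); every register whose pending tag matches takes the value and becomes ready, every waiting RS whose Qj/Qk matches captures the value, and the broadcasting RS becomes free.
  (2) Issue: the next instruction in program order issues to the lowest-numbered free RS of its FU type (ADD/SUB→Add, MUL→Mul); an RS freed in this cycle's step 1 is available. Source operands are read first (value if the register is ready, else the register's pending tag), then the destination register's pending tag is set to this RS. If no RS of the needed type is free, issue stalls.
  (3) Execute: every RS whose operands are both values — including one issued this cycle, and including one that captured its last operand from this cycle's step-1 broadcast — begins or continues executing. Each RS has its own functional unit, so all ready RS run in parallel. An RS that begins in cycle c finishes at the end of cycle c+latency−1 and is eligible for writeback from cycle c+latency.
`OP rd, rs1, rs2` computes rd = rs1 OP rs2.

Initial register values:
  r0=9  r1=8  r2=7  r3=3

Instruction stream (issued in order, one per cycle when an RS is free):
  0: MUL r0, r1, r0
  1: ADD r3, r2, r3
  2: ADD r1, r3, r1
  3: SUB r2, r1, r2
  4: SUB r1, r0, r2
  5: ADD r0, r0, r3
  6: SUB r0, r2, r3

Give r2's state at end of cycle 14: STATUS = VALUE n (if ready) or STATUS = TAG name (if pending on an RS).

c1: issue MUL r0<-Mul1 | r0:Mul1,r1:8,r2:7,r3:3
c2: issue ADD r3<-Add1 | r0:Mul1,r1:8,r2:7,r3:Add1
c3: issue ADD r1<-Add2 | r0:Mul1,r1:Add2,r2:7,r3:Add1
c4: stall | r0:Mul1,r1:Add2,r2:7,r3:Add1
c5: CDB Add1=10; issue SUB r2<-Add1 | r0:Mul1,r1:Add2,r2:Add1,r3:10
c6: CDB Mul1=72; stall | r0:72,r1:Add2,r2:Add1,r3:10
c7: stall | r0:72,r1:Add2,r2:Add1,r3:10
c8: CDB Add2=18; issue SUB r1<-Add2 | r0:72,r1:Add2,r2:Add1,r3:10
c9: stall | r0:72,r1:Add2,r2:Add1,r3:10
c10: stall | r0:72,r1:Add2,r2:Add1,r3:10
c11: CDB Add1=11; issue ADD r0<-Add1 | r0:Add1,r1:Add2,r2:11,r3:10
c12: stall | r0:Add1,r1:Add2,r2:11,r3:10
c13: stall | r0:Add1,r1:Add2,r2:11,r3:10
c14: CDB Add1=82; issue SUB r0<-Add1 | r0:Add1,r1:Add2,r2:11,r3:10

STATUS = VALUE 11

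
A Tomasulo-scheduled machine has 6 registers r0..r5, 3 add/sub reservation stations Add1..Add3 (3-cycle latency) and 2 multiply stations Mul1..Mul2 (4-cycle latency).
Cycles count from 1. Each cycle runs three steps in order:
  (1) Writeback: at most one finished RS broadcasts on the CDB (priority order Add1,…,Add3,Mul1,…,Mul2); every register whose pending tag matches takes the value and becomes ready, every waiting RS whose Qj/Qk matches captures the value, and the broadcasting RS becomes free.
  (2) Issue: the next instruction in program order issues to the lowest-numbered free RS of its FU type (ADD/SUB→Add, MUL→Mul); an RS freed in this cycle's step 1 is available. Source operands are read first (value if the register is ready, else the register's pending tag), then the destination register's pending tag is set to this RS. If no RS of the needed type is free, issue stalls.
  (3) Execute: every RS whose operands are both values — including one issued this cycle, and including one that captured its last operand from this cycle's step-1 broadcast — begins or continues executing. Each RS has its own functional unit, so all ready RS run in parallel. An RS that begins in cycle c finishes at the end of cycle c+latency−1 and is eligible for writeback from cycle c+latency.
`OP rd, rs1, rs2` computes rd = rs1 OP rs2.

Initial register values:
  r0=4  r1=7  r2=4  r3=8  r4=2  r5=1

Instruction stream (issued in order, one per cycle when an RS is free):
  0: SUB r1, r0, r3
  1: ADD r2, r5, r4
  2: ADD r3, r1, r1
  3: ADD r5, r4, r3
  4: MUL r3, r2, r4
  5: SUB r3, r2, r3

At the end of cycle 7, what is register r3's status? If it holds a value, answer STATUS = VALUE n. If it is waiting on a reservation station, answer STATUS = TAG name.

STATUS = TAG Add2

  c1: issue SUB r1<-Add1  regs: r0:4,r1:Add1,r2:4,r3:8,r4:2,r5:1
  c2: issue ADD r2<-Add2  regs: r0:4,r1:Add1,r2:Add2,r3:8,r4:2,r5:1
  c3: issue ADD r3<-Add3  regs: r0:4,r1:Add1,r2:Add2,r3:Add3,r4:2,r5:1
  c4: CDB Add1=-4; issue ADD r5<-Add1  regs: r0:4,r1:-4,r2:Add2,r3:Add3,r4:2,r5:Add1
  c5: CDB Add2=3; issue MUL r3<-Mul1  regs: r0:4,r1:-4,r2:3,r3:Mul1,r4:2,r5:Add1
  c6: issue SUB r3<-Add2  regs: r0:4,r1:-4,r2:3,r3:Add2,r4:2,r5:Add1
  c7: CDB Add3=-8  regs: r0:4,r1:-4,r2:3,r3:Add2,r4:2,r5:Add1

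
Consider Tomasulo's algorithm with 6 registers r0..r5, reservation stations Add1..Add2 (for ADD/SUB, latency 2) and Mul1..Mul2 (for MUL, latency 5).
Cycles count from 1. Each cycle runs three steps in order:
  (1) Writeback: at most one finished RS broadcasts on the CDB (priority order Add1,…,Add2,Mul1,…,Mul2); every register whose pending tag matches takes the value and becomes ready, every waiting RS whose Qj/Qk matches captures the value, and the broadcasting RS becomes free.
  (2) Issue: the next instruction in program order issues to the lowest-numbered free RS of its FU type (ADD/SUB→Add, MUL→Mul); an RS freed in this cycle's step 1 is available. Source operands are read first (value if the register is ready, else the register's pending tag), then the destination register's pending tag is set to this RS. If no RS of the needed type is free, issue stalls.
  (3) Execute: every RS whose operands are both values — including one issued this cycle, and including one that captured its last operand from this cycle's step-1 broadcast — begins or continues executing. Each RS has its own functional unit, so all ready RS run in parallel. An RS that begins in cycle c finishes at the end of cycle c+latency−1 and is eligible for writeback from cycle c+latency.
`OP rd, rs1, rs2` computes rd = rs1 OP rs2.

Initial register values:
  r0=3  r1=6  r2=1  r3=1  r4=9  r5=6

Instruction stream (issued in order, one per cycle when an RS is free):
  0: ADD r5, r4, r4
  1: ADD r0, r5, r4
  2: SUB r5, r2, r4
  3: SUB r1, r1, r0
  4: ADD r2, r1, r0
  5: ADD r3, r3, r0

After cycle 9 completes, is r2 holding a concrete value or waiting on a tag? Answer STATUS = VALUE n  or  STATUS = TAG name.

cycle 1: issue ADD r5<-Add1 // r0:3,r1:6,r2:1,r3:1,r4:9,r5:Add1
cycle 2: issue ADD r0<-Add2 // r0:Add2,r1:6,r2:1,r3:1,r4:9,r5:Add1
cycle 3: CDB Add1=18; issue SUB r5<-Add1 // r0:Add2,r1:6,r2:1,r3:1,r4:9,r5:Add1
cycle 4: stall // r0:Add2,r1:6,r2:1,r3:1,r4:9,r5:Add1
cycle 5: CDB Add1=-8; issue SUB r1<-Add1 // r0:Add2,r1:Add1,r2:1,r3:1,r4:9,r5:-8
cycle 6: CDB Add2=27; issue ADD r2<-Add2 // r0:27,r1:Add1,r2:Add2,r3:1,r4:9,r5:-8
cycle 7: stall // r0:27,r1:Add1,r2:Add2,r3:1,r4:9,r5:-8
cycle 8: CDB Add1=-21; issue ADD r3<-Add1 // r0:27,r1:-21,r2:Add2,r3:Add1,r4:9,r5:-8
cycle 9: - // r0:27,r1:-21,r2:Add2,r3:Add1,r4:9,r5:-8

STATUS = TAG Add2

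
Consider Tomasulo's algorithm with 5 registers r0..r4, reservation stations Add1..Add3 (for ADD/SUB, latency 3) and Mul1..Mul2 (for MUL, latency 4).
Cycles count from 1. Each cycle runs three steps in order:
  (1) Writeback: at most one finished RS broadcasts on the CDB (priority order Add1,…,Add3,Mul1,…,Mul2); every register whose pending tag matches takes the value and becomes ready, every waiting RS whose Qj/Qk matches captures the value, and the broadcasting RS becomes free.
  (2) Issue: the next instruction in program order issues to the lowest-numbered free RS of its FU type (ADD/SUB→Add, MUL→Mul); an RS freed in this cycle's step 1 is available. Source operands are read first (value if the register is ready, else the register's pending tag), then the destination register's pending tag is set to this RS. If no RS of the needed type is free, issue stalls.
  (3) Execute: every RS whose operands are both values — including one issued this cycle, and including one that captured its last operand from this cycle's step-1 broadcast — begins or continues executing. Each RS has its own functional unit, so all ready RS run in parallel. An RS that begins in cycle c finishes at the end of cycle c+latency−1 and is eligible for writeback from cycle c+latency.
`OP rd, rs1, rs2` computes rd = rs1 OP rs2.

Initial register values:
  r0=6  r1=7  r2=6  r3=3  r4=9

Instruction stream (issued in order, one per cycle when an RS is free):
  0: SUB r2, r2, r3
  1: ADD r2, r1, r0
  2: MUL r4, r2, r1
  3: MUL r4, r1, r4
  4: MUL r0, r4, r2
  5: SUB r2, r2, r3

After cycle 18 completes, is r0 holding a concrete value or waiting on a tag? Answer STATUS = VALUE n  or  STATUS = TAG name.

STATUS = VALUE 8281

c1: issue SUB r2<-Add1 | r0:6,r1:7,r2:Add1,r3:3,r4:9
c2: issue ADD r2<-Add2 | r0:6,r1:7,r2:Add2,r3:3,r4:9
c3: issue MUL r4<-Mul1 | r0:6,r1:7,r2:Add2,r3:3,r4:Mul1
c4: CDB Add1=3; issue MUL r4<-Mul2 | r0:6,r1:7,r2:Add2,r3:3,r4:Mul2
c5: CDB Add2=13; stall | r0:6,r1:7,r2:13,r3:3,r4:Mul2
c6: stall | r0:6,r1:7,r2:13,r3:3,r4:Mul2
c7: stall | r0:6,r1:7,r2:13,r3:3,r4:Mul2
c8: stall | r0:6,r1:7,r2:13,r3:3,r4:Mul2
c9: CDB Mul1=91; issue MUL r0<-Mul1 | r0:Mul1,r1:7,r2:13,r3:3,r4:Mul2
c10: issue SUB r2<-Add1 | r0:Mul1,r1:7,r2:Add1,r3:3,r4:Mul2
c11: - | r0:Mul1,r1:7,r2:Add1,r3:3,r4:Mul2
c12: - | r0:Mul1,r1:7,r2:Add1,r3:3,r4:Mul2
c13: CDB Add1=10 | r0:Mul1,r1:7,r2:10,r3:3,r4:Mul2
c14: CDB Mul2=637 | r0:Mul1,r1:7,r2:10,r3:3,r4:637
c15: - | r0:Mul1,r1:7,r2:10,r3:3,r4:637
c16: - | r0:Mul1,r1:7,r2:10,r3:3,r4:637
c17: - | r0:Mul1,r1:7,r2:10,r3:3,r4:637
c18: CDB Mul1=8281 | r0:8281,r1:7,r2:10,r3:3,r4:637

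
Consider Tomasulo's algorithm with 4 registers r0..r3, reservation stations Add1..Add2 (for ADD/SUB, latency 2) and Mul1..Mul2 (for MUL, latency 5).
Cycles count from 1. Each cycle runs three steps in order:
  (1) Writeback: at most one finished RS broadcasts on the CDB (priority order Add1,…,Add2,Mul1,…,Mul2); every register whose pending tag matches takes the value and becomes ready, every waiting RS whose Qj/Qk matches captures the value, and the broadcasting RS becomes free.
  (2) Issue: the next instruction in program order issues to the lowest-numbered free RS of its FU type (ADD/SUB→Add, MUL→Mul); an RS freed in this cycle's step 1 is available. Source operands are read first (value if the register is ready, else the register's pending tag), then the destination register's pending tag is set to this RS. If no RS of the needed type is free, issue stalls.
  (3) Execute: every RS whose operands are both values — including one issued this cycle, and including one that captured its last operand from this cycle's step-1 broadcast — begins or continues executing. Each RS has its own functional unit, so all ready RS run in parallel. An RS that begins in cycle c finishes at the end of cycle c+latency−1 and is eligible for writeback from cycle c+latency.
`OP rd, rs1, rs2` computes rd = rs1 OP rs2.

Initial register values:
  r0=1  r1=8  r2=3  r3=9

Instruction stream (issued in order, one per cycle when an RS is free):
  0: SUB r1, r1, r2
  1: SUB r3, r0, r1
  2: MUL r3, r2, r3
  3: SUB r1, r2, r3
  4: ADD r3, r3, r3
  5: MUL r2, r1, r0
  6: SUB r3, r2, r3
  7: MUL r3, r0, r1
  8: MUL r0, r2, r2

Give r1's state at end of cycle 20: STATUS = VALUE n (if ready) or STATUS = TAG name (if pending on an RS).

STATUS = VALUE 15

  c1: issue SUB r1<-Add1  regs: r0:1,r1:Add1,r2:3,r3:9
  c2: issue SUB r3<-Add2  regs: r0:1,r1:Add1,r2:3,r3:Add2
  c3: CDB Add1=5; issue MUL r3<-Mul1  regs: r0:1,r1:5,r2:3,r3:Mul1
  c4: issue SUB r1<-Add1  regs: r0:1,r1:Add1,r2:3,r3:Mul1
  c5: CDB Add2=-4; issue ADD r3<-Add2  regs: r0:1,r1:Add1,r2:3,r3:Add2
  c6: issue MUL r2<-Mul2  regs: r0:1,r1:Add1,r2:Mul2,r3:Add2
  c7: stall  regs: r0:1,r1:Add1,r2:Mul2,r3:Add2
  c8: stall  regs: r0:1,r1:Add1,r2:Mul2,r3:Add2
  c9: stall  regs: r0:1,r1:Add1,r2:Mul2,r3:Add2
  c10: CDB Mul1=-12; stall  regs: r0:1,r1:Add1,r2:Mul2,r3:Add2
  c11: stall  regs: r0:1,r1:Add1,r2:Mul2,r3:Add2
  c12: CDB Add1=15; issue SUB r3<-Add1  regs: r0:1,r1:15,r2:Mul2,r3:Add1
  c13: CDB Add2=-24; issue MUL r3<-Mul1  regs: r0:1,r1:15,r2:Mul2,r3:Mul1
  c14: stall  regs: r0:1,r1:15,r2:Mul2,r3:Mul1
  c15: stall  regs: r0:1,r1:15,r2:Mul2,r3:Mul1
  c16: stall  regs: r0:1,r1:15,r2:Mul2,r3:Mul1
  c17: CDB Mul2=15; issue MUL r0<-Mul2  regs: r0:Mul2,r1:15,r2:15,r3:Mul1
  c18: CDB Mul1=15  regs: r0:Mul2,r1:15,r2:15,r3:15
  c19: CDB Add1=39  regs: r0:Mul2,r1:15,r2:15,r3:15
  c20: -  regs: r0:Mul2,r1:15,r2:15,r3:15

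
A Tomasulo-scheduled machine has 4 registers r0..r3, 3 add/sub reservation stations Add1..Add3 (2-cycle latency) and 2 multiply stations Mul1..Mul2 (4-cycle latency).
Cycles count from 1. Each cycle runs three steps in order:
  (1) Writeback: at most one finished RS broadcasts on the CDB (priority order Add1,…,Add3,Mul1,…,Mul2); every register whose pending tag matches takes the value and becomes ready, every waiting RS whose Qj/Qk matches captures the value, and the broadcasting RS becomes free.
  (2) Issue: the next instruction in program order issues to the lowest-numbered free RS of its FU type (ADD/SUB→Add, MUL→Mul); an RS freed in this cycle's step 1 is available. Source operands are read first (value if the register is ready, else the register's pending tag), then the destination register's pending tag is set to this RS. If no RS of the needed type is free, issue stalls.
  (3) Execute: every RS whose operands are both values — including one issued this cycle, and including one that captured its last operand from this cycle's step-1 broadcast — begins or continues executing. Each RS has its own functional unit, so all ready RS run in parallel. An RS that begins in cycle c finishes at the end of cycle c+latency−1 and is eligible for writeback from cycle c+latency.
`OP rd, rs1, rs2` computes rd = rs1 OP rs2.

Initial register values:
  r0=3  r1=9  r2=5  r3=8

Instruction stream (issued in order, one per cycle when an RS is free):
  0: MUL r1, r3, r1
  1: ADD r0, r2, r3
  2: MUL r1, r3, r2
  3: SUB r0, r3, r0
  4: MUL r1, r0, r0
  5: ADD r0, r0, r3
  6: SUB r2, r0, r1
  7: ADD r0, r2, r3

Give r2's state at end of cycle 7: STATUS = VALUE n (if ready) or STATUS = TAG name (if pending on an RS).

cycle 1: issue MUL r1<-Mul1 // r0:3,r1:Mul1,r2:5,r3:8
cycle 2: issue ADD r0<-Add1 // r0:Add1,r1:Mul1,r2:5,r3:8
cycle 3: issue MUL r1<-Mul2 // r0:Add1,r1:Mul2,r2:5,r3:8
cycle 4: CDB Add1=13; issue SUB r0<-Add1 // r0:Add1,r1:Mul2,r2:5,r3:8
cycle 5: CDB Mul1=72; issue MUL r1<-Mul1 // r0:Add1,r1:Mul1,r2:5,r3:8
cycle 6: CDB Add1=-5; issue ADD r0<-Add1 // r0:Add1,r1:Mul1,r2:5,r3:8
cycle 7: CDB Mul2=40; issue SUB r2<-Add2 // r0:Add1,r1:Mul1,r2:Add2,r3:8

STATUS = TAG Add2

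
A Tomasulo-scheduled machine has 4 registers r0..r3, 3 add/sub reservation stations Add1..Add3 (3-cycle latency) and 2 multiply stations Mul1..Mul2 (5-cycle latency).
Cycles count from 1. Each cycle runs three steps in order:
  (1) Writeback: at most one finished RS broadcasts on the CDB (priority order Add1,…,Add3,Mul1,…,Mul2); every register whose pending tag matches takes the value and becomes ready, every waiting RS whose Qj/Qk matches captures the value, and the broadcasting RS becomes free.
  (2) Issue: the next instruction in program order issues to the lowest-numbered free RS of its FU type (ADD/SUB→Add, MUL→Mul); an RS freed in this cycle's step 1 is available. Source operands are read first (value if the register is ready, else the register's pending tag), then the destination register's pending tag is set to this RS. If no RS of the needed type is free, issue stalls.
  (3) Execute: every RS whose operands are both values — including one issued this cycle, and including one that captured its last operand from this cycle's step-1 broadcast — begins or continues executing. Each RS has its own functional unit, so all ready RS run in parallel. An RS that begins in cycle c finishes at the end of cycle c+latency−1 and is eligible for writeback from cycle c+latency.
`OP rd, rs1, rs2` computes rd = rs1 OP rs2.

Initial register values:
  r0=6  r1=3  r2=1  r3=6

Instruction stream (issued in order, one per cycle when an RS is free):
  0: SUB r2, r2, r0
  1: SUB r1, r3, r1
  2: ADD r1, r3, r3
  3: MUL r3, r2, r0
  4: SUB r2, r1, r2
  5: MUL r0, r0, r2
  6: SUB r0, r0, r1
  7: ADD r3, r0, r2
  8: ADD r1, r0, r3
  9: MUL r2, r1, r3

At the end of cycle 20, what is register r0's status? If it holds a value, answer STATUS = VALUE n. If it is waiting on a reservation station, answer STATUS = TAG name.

STATUS = VALUE 90

cycle 1: issue SUB r2<-Add1 // r0:6,r1:3,r2:Add1,r3:6
cycle 2: issue SUB r1<-Add2 // r0:6,r1:Add2,r2:Add1,r3:6
cycle 3: issue ADD r1<-Add3 // r0:6,r1:Add3,r2:Add1,r3:6
cycle 4: CDB Add1=-5; issue MUL r3<-Mul1 // r0:6,r1:Add3,r2:-5,r3:Mul1
cycle 5: CDB Add2=3; issue SUB r2<-Add1 // r0:6,r1:Add3,r2:Add1,r3:Mul1
cycle 6: CDB Add3=12; issue MUL r0<-Mul2 // r0:Mul2,r1:12,r2:Add1,r3:Mul1
cycle 7: issue SUB r0<-Add2 // r0:Add2,r1:12,r2:Add1,r3:Mul1
cycle 8: issue ADD r3<-Add3 // r0:Add2,r1:12,r2:Add1,r3:Add3
cycle 9: CDB Add1=17; issue ADD r1<-Add1 // r0:Add2,r1:Add1,r2:17,r3:Add3
cycle 10: CDB Mul1=-30; issue MUL r2<-Mul1 // r0:Add2,r1:Add1,r2:Mul1,r3:Add3
cycle 11: - // r0:Add2,r1:Add1,r2:Mul1,r3:Add3
cycle 12: - // r0:Add2,r1:Add1,r2:Mul1,r3:Add3
cycle 13: - // r0:Add2,r1:Add1,r2:Mul1,r3:Add3
cycle 14: CDB Mul2=102 // r0:Add2,r1:Add1,r2:Mul1,r3:Add3
cycle 15: - // r0:Add2,r1:Add1,r2:Mul1,r3:Add3
cycle 16: - // r0:Add2,r1:Add1,r2:Mul1,r3:Add3
cycle 17: CDB Add2=90 // r0:90,r1:Add1,r2:Mul1,r3:Add3
cycle 18: - // r0:90,r1:Add1,r2:Mul1,r3:Add3
cycle 19: - // r0:90,r1:Add1,r2:Mul1,r3:Add3
cycle 20: CDB Add3=107 // r0:90,r1:Add1,r2:Mul1,r3:107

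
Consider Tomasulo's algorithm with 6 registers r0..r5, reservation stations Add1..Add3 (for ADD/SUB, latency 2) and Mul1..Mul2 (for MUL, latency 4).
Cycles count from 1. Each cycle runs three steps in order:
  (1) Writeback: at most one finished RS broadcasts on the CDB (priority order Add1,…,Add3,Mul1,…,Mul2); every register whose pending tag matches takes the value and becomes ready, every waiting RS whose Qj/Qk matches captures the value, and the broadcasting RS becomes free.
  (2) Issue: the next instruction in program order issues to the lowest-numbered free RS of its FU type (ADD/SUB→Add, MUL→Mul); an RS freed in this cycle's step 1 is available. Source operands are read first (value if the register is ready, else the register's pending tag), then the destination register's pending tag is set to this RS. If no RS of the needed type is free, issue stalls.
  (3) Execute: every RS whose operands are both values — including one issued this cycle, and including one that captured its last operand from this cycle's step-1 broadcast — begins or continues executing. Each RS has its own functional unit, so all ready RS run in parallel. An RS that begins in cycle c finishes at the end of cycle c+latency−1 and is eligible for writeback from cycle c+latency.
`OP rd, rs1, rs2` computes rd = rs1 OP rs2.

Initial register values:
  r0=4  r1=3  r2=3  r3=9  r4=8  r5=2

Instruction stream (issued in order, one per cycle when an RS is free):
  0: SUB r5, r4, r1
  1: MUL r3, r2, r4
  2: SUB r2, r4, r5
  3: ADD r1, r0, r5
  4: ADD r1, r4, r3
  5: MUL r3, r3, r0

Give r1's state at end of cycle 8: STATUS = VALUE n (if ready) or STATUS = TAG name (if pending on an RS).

c1: issue SUB r5<-Add1 | r0:4,r1:3,r2:3,r3:9,r4:8,r5:Add1
c2: issue MUL r3<-Mul1 | r0:4,r1:3,r2:3,r3:Mul1,r4:8,r5:Add1
c3: CDB Add1=5; issue SUB r2<-Add1 | r0:4,r1:3,r2:Add1,r3:Mul1,r4:8,r5:5
c4: issue ADD r1<-Add2 | r0:4,r1:Add2,r2:Add1,r3:Mul1,r4:8,r5:5
c5: CDB Add1=3; issue ADD r1<-Add1 | r0:4,r1:Add1,r2:3,r3:Mul1,r4:8,r5:5
c6: CDB Add2=9; issue MUL r3<-Mul2 | r0:4,r1:Add1,r2:3,r3:Mul2,r4:8,r5:5
c7: CDB Mul1=24 | r0:4,r1:Add1,r2:3,r3:Mul2,r4:8,r5:5
c8: - | r0:4,r1:Add1,r2:3,r3:Mul2,r4:8,r5:5

STATUS = TAG Add1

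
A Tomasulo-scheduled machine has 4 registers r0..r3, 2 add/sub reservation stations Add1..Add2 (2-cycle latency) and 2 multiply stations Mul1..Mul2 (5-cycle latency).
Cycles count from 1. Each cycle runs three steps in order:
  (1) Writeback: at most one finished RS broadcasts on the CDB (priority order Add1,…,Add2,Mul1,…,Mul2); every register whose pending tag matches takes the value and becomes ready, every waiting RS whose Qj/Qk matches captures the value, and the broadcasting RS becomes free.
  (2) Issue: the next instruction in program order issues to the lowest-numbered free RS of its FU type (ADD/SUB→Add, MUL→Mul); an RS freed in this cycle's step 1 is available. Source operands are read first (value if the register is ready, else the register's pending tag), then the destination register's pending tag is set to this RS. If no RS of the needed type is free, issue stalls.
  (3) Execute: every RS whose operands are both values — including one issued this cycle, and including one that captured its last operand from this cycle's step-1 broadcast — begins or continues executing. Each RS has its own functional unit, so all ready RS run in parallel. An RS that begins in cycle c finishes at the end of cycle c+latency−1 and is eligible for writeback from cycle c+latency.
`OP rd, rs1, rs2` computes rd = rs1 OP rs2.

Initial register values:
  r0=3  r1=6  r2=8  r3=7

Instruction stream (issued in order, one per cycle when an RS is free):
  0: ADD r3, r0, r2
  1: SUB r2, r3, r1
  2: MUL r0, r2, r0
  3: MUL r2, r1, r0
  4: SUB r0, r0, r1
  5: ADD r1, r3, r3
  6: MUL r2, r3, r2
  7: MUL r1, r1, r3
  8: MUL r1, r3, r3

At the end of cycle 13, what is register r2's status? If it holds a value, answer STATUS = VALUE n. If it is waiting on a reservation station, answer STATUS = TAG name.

STATUS = TAG Mul1

cycle 1: issue ADD r3<-Add1 // r0:3,r1:6,r2:8,r3:Add1
cycle 2: issue SUB r2<-Add2 // r0:3,r1:6,r2:Add2,r3:Add1
cycle 3: CDB Add1=11; issue MUL r0<-Mul1 // r0:Mul1,r1:6,r2:Add2,r3:11
cycle 4: issue MUL r2<-Mul2 // r0:Mul1,r1:6,r2:Mul2,r3:11
cycle 5: CDB Add2=5; issue SUB r0<-Add1 // r0:Add1,r1:6,r2:Mul2,r3:11
cycle 6: issue ADD r1<-Add2 // r0:Add1,r1:Add2,r2:Mul2,r3:11
cycle 7: stall // r0:Add1,r1:Add2,r2:Mul2,r3:11
cycle 8: CDB Add2=22; stall // r0:Add1,r1:22,r2:Mul2,r3:11
cycle 9: stall // r0:Add1,r1:22,r2:Mul2,r3:11
cycle 10: CDB Mul1=15; issue MUL r2<-Mul1 // r0:Add1,r1:22,r2:Mul1,r3:11
cycle 11: stall // r0:Add1,r1:22,r2:Mul1,r3:11
cycle 12: CDB Add1=9; stall // r0:9,r1:22,r2:Mul1,r3:11
cycle 13: stall // r0:9,r1:22,r2:Mul1,r3:11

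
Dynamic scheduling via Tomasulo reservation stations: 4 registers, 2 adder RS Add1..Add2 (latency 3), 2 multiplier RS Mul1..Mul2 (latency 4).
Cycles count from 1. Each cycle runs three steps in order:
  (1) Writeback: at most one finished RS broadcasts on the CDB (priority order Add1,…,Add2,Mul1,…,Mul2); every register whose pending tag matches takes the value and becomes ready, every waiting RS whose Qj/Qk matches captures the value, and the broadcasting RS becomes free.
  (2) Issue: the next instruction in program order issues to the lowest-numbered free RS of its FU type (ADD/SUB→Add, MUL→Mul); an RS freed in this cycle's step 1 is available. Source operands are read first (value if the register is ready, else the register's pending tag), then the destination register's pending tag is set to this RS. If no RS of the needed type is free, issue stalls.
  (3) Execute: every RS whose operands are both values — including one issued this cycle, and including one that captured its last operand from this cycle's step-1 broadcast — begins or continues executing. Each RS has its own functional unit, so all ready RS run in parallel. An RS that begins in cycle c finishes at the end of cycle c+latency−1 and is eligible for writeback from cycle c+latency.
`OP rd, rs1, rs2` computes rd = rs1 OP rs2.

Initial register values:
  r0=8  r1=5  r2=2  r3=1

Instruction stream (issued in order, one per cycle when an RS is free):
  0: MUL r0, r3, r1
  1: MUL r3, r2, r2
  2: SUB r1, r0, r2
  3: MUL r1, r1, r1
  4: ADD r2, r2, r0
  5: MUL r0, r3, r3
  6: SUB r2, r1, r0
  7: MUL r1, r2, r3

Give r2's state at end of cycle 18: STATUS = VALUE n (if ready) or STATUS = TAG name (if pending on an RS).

  c1: issue MUL r0<-Mul1  regs: r0:Mul1,r1:5,r2:2,r3:1
  c2: issue MUL r3<-Mul2  regs: r0:Mul1,r1:5,r2:2,r3:Mul2
  c3: issue SUB r1<-Add1  regs: r0:Mul1,r1:Add1,r2:2,r3:Mul2
  c4: stall  regs: r0:Mul1,r1:Add1,r2:2,r3:Mul2
  c5: CDB Mul1=5; issue MUL r1<-Mul1  regs: r0:5,r1:Mul1,r2:2,r3:Mul2
  c6: CDB Mul2=4; issue ADD r2<-Add2  regs: r0:5,r1:Mul1,r2:Add2,r3:4
  c7: issue MUL r0<-Mul2  regs: r0:Mul2,r1:Mul1,r2:Add2,r3:4
  c8: CDB Add1=3; issue SUB r2<-Add1  regs: r0:Mul2,r1:Mul1,r2:Add1,r3:4
  c9: CDB Add2=7; stall  regs: r0:Mul2,r1:Mul1,r2:Add1,r3:4
  c10: stall  regs: r0:Mul2,r1:Mul1,r2:Add1,r3:4
  c11: CDB Mul2=16; issue MUL r1<-Mul2  regs: r0:16,r1:Mul2,r2:Add1,r3:4
  c12: CDB Mul1=9  regs: r0:16,r1:Mul2,r2:Add1,r3:4
  c13: -  regs: r0:16,r1:Mul2,r2:Add1,r3:4
  c14: -  regs: r0:16,r1:Mul2,r2:Add1,r3:4
  c15: CDB Add1=-7  regs: r0:16,r1:Mul2,r2:-7,r3:4
  c16: -  regs: r0:16,r1:Mul2,r2:-7,r3:4
  c17: -  regs: r0:16,r1:Mul2,r2:-7,r3:4
  c18: -  regs: r0:16,r1:Mul2,r2:-7,r3:4

STATUS = VALUE -7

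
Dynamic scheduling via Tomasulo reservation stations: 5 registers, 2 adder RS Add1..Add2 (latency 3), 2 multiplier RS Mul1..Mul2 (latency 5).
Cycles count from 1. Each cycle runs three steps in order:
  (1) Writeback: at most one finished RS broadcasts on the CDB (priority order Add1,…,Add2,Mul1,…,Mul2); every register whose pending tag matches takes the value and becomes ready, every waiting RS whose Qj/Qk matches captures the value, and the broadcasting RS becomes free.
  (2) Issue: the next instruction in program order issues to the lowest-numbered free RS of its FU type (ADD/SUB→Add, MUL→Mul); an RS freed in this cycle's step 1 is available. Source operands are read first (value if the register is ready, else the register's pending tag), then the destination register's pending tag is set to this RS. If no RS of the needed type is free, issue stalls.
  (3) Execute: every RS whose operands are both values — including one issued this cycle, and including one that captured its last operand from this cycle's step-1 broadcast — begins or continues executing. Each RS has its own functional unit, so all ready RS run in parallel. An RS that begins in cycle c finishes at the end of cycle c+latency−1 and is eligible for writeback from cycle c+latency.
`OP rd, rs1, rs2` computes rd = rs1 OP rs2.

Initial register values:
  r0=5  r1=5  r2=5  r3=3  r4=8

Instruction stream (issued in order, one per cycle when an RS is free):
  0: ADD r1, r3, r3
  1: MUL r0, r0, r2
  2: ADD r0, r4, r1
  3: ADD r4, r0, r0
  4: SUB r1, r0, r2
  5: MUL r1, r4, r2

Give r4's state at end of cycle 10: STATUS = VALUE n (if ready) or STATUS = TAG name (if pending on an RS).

STATUS = VALUE 28

cycle 1: issue ADD r1<-Add1 // r0:5,r1:Add1,r2:5,r3:3,r4:8
cycle 2: issue MUL r0<-Mul1 // r0:Mul1,r1:Add1,r2:5,r3:3,r4:8
cycle 3: issue ADD r0<-Add2 // r0:Add2,r1:Add1,r2:5,r3:3,r4:8
cycle 4: CDB Add1=6; issue ADD r4<-Add1 // r0:Add2,r1:6,r2:5,r3:3,r4:Add1
cycle 5: stall // r0:Add2,r1:6,r2:5,r3:3,r4:Add1
cycle 6: stall // r0:Add2,r1:6,r2:5,r3:3,r4:Add1
cycle 7: CDB Add2=14; issue SUB r1<-Add2 // r0:14,r1:Add2,r2:5,r3:3,r4:Add1
cycle 8: CDB Mul1=25; issue MUL r1<-Mul1 // r0:14,r1:Mul1,r2:5,r3:3,r4:Add1
cycle 9: - // r0:14,r1:Mul1,r2:5,r3:3,r4:Add1
cycle 10: CDB Add1=28 // r0:14,r1:Mul1,r2:5,r3:3,r4:28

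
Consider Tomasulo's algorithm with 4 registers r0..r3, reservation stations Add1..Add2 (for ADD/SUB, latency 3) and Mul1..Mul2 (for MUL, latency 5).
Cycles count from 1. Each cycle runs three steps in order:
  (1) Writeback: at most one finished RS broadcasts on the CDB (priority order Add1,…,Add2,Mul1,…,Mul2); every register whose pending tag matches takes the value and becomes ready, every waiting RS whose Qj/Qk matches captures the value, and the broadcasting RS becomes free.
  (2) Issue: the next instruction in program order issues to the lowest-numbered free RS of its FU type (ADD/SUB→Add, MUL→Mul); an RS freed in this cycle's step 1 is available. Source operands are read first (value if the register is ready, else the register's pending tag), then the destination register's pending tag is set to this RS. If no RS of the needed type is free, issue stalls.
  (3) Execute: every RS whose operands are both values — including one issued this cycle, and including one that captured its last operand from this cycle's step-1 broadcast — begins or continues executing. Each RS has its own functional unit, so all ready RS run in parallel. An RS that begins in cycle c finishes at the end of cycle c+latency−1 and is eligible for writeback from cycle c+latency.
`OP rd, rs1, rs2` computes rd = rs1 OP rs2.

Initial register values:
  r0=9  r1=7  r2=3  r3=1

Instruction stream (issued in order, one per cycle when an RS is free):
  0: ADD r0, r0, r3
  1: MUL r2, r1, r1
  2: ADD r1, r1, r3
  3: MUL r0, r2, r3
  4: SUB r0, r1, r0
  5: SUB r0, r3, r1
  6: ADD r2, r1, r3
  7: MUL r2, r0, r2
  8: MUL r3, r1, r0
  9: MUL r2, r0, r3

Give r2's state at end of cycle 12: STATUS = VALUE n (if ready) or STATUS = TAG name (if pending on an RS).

STATUS = TAG Mul1

c1: issue ADD r0<-Add1 | r0:Add1,r1:7,r2:3,r3:1
c2: issue MUL r2<-Mul1 | r0:Add1,r1:7,r2:Mul1,r3:1
c3: issue ADD r1<-Add2 | r0:Add1,r1:Add2,r2:Mul1,r3:1
c4: CDB Add1=10; issue MUL r0<-Mul2 | r0:Mul2,r1:Add2,r2:Mul1,r3:1
c5: issue SUB r0<-Add1 | r0:Add1,r1:Add2,r2:Mul1,r3:1
c6: CDB Add2=8; issue SUB r0<-Add2 | r0:Add2,r1:8,r2:Mul1,r3:1
c7: CDB Mul1=49; stall | r0:Add2,r1:8,r2:49,r3:1
c8: stall | r0:Add2,r1:8,r2:49,r3:1
c9: CDB Add2=-7; issue ADD r2<-Add2 | r0:-7,r1:8,r2:Add2,r3:1
c10: issue MUL r2<-Mul1 | r0:-7,r1:8,r2:Mul1,r3:1
c11: stall | r0:-7,r1:8,r2:Mul1,r3:1
c12: CDB Add2=9; stall | r0:-7,r1:8,r2:Mul1,r3:1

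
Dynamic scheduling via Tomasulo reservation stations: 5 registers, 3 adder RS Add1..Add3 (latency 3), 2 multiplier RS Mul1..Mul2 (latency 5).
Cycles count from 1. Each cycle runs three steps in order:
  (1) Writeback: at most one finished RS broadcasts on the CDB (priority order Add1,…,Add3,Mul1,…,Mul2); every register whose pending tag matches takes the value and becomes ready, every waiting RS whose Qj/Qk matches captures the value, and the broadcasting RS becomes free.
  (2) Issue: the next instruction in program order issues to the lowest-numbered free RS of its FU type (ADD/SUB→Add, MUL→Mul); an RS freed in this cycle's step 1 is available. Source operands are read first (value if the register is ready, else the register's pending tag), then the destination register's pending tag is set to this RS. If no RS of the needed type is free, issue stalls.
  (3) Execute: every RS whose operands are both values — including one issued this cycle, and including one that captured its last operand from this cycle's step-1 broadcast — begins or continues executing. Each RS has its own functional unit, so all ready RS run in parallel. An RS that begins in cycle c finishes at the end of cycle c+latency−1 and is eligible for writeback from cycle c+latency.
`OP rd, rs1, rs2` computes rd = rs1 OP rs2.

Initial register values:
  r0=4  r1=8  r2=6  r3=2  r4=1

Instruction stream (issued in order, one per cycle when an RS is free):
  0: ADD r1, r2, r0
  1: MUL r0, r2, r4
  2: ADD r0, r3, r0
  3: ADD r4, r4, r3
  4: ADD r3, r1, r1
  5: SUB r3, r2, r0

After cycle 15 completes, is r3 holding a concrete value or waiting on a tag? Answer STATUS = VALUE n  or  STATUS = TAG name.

STATUS = VALUE -2

c1: issue ADD r1<-Add1 | r0:4,r1:Add1,r2:6,r3:2,r4:1
c2: issue MUL r0<-Mul1 | r0:Mul1,r1:Add1,r2:6,r3:2,r4:1
c3: issue ADD r0<-Add2 | r0:Add2,r1:Add1,r2:6,r3:2,r4:1
c4: CDB Add1=10; issue ADD r4<-Add1 | r0:Add2,r1:10,r2:6,r3:2,r4:Add1
c5: issue ADD r3<-Add3 | r0:Add2,r1:10,r2:6,r3:Add3,r4:Add1
c6: stall | r0:Add2,r1:10,r2:6,r3:Add3,r4:Add1
c7: CDB Add1=3; issue SUB r3<-Add1 | r0:Add2,r1:10,r2:6,r3:Add1,r4:3
c8: CDB Add3=20 | r0:Add2,r1:10,r2:6,r3:Add1,r4:3
c9: CDB Mul1=6 | r0:Add2,r1:10,r2:6,r3:Add1,r4:3
c10: - | r0:Add2,r1:10,r2:6,r3:Add1,r4:3
c11: - | r0:Add2,r1:10,r2:6,r3:Add1,r4:3
c12: CDB Add2=8 | r0:8,r1:10,r2:6,r3:Add1,r4:3
c13: - | r0:8,r1:10,r2:6,r3:Add1,r4:3
c14: - | r0:8,r1:10,r2:6,r3:Add1,r4:3
c15: CDB Add1=-2 | r0:8,r1:10,r2:6,r3:-2,r4:3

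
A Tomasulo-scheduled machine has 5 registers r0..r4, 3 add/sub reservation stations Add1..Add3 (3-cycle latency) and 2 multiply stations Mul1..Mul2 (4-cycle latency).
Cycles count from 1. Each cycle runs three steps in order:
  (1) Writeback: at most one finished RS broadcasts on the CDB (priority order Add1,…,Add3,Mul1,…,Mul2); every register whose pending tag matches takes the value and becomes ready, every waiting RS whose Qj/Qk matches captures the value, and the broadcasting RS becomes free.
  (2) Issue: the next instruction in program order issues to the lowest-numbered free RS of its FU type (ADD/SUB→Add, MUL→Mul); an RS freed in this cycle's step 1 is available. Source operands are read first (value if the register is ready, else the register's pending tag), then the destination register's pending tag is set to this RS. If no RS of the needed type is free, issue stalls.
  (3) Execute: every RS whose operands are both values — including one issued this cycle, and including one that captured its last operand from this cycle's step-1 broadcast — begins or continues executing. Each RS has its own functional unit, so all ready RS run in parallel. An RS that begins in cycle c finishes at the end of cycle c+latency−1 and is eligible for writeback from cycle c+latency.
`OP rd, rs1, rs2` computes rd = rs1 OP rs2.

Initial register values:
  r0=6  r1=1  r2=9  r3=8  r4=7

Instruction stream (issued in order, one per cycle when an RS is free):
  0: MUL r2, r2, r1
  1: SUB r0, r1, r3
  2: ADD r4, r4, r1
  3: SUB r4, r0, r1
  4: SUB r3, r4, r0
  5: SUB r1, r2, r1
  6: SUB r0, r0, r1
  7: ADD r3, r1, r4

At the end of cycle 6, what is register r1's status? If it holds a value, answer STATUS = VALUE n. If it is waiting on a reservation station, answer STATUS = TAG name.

c1: issue MUL r2<-Mul1 | r0:6,r1:1,r2:Mul1,r3:8,r4:7
c2: issue SUB r0<-Add1 | r0:Add1,r1:1,r2:Mul1,r3:8,r4:7
c3: issue ADD r4<-Add2 | r0:Add1,r1:1,r2:Mul1,r3:8,r4:Add2
c4: issue SUB r4<-Add3 | r0:Add1,r1:1,r2:Mul1,r3:8,r4:Add3
c5: CDB Add1=-7; issue SUB r3<-Add1 | r0:-7,r1:1,r2:Mul1,r3:Add1,r4:Add3
c6: CDB Add2=8; issue SUB r1<-Add2 | r0:-7,r1:Add2,r2:Mul1,r3:Add1,r4:Add3

STATUS = TAG Add2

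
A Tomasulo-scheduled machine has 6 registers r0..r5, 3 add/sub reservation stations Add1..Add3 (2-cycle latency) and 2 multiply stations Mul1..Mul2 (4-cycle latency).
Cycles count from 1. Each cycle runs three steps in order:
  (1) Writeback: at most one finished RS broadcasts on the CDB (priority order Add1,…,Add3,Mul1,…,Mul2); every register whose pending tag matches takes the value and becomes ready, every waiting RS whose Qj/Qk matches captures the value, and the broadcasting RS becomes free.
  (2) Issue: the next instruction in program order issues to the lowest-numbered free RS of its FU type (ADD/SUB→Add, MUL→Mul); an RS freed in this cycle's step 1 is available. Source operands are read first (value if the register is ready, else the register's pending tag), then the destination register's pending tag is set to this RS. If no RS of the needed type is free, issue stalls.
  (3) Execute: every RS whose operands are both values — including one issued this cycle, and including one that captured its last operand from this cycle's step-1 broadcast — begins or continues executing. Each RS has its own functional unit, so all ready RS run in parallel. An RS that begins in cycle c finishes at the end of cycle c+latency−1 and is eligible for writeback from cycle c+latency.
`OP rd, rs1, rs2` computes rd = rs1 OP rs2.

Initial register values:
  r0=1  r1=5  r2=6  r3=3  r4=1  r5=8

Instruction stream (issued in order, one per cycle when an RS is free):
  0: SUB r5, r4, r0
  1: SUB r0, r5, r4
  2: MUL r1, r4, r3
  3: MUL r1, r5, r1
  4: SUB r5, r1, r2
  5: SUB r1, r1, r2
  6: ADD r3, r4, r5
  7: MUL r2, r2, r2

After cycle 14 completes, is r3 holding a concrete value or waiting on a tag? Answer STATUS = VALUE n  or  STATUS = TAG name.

STATUS = TAG Add3

c1: issue SUB r5<-Add1 | r0:1,r1:5,r2:6,r3:3,r4:1,r5:Add1
c2: issue SUB r0<-Add2 | r0:Add2,r1:5,r2:6,r3:3,r4:1,r5:Add1
c3: CDB Add1=0; issue MUL r1<-Mul1 | r0:Add2,r1:Mul1,r2:6,r3:3,r4:1,r5:0
c4: issue MUL r1<-Mul2 | r0:Add2,r1:Mul2,r2:6,r3:3,r4:1,r5:0
c5: CDB Add2=-1; issue SUB r5<-Add1 | r0:-1,r1:Mul2,r2:6,r3:3,r4:1,r5:Add1
c6: issue SUB r1<-Add2 | r0:-1,r1:Add2,r2:6,r3:3,r4:1,r5:Add1
c7: CDB Mul1=3; issue ADD r3<-Add3 | r0:-1,r1:Add2,r2:6,r3:Add3,r4:1,r5:Add1
c8: issue MUL r2<-Mul1 | r0:-1,r1:Add2,r2:Mul1,r3:Add3,r4:1,r5:Add1
c9: - | r0:-1,r1:Add2,r2:Mul1,r3:Add3,r4:1,r5:Add1
c10: - | r0:-1,r1:Add2,r2:Mul1,r3:Add3,r4:1,r5:Add1
c11: CDB Mul2=0 | r0:-1,r1:Add2,r2:Mul1,r3:Add3,r4:1,r5:Add1
c12: CDB Mul1=36 | r0:-1,r1:Add2,r2:36,r3:Add3,r4:1,r5:Add1
c13: CDB Add1=-6 | r0:-1,r1:Add2,r2:36,r3:Add3,r4:1,r5:-6
c14: CDB Add2=-6 | r0:-1,r1:-6,r2:36,r3:Add3,r4:1,r5:-6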